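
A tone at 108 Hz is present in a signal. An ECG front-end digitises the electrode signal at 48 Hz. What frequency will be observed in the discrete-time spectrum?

12 Hz

108 Hz mod fs = 12 Hz.
12 Hz ≤ fs/2 = 24 Hz, appears at 12 Hz.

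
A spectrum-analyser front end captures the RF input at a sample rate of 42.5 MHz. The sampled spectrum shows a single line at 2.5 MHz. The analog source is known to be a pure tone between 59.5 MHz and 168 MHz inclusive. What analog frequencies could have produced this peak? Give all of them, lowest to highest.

Frequencies that alias to 2.5 MHz are k·fs ± 2.5 MHz for integer k ≥ 0.
k=0: 2.5 MHz.
k=1: 40 MHz, 45 MHz.
k=2: 82.5 MHz, 87.5 MHz.
k=3: 125 MHz, 130 MHz.
k=4: 167.5 MHz, 172.5 MHz.
k=5: 210 MHz, 215 MHz.
Within [59.5 MHz, 168 MHz]: 82.5 MHz, 87.5 MHz, 125 MHz, 130 MHz, 167.5 MHz.

82.5 MHz, 87.5 MHz, 125 MHz, 130 MHz, 167.5 MHz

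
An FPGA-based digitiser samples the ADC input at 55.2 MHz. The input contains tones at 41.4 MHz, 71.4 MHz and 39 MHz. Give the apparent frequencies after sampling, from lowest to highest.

fs/2 = 27.6 MHz.
41.4 MHz > fs/2 = 27.6 MHz, folds to fs − 41.4 MHz = 13.8 MHz.
71.4 MHz mod fs = 16.2 MHz.
16.2 MHz ≤ fs/2 = 27.6 MHz, appears at 16.2 MHz.
39 MHz > fs/2 = 27.6 MHz, folds to fs − 39 MHz = 16.2 MHz.
Distinct values: {13.8 MHz, 16.2 MHz}.

13.8 MHz, 16.2 MHz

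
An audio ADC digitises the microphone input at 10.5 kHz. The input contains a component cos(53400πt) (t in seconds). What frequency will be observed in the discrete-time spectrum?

ω = 53400π rad/s → f = ω/(2π) = 26700 Hz = 26.7 kHz.
26.7 kHz mod fs = 5.7 kHz.
5.7 kHz > fs/2 = 5.25 kHz, folds to fs − 5.7 kHz = 4.8 kHz.

4.8 kHz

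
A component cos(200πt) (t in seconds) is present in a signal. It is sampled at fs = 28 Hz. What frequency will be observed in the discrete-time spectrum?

12 Hz

ω = 200π rad/s → f = ω/(2π) = 100 Hz.
100 Hz mod fs = 16 Hz.
16 Hz > fs/2 = 14 Hz, folds to fs − 16 Hz = 12 Hz.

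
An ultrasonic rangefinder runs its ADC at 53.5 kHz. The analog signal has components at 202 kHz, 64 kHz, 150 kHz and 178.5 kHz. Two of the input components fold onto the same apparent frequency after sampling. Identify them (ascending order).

64 kHz, 150 kHz

fs/2 = 26.75 kHz.
202 kHz mod fs = 41.5 kHz.
41.5 kHz > fs/2 = 26.75 kHz, folds to fs − 41.5 kHz = 12 kHz.
64 kHz mod fs = 10.5 kHz.
10.5 kHz ≤ fs/2 = 26.75 kHz, appears at 10.5 kHz.
150 kHz mod fs = 43 kHz.
43 kHz > fs/2 = 26.75 kHz, folds to fs − 43 kHz = 10.5 kHz.
178.5 kHz mod fs = 18 kHz.
18 kHz ≤ fs/2 = 26.75 kHz, appears at 18 kHz.
64 kHz and 150 kHz both map to 10.5 kHz.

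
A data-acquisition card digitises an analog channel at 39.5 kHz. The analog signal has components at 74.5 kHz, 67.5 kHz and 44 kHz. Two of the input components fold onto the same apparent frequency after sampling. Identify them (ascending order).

fs/2 = 19.75 kHz.
74.5 kHz mod fs = 35 kHz.
35 kHz > fs/2 = 19.75 kHz, folds to fs − 35 kHz = 4.5 kHz.
67.5 kHz mod fs = 28 kHz.
28 kHz > fs/2 = 19.75 kHz, folds to fs − 28 kHz = 11.5 kHz.
44 kHz mod fs = 4.5 kHz.
4.5 kHz ≤ fs/2 = 19.75 kHz, appears at 4.5 kHz.
44 kHz and 74.5 kHz both map to 4.5 kHz.

44 kHz, 74.5 kHz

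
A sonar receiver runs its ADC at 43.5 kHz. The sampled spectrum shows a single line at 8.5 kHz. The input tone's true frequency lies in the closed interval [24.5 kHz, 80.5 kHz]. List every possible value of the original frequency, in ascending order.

Frequencies that alias to 8.5 kHz are k·fs ± 8.5 kHz for integer k ≥ 0.
k=0: 8.5 kHz.
k=1: 35 kHz, 52 kHz.
k=2: 78.5 kHz, 95.5 kHz.
k=3: 122 kHz, 139 kHz.
Within [24.5 kHz, 80.5 kHz]: 35 kHz, 52 kHz, 78.5 kHz.

35 kHz, 52 kHz, 78.5 kHz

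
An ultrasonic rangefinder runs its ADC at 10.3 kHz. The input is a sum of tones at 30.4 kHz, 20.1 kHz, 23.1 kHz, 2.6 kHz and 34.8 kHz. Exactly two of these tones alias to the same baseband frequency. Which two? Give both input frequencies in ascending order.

20.1 kHz, 30.4 kHz

fs/2 = 5.15 kHz.
30.4 kHz mod fs = 9.8 kHz.
9.8 kHz > fs/2 = 5.15 kHz, folds to fs − 9.8 kHz = 0.5 kHz.
20.1 kHz mod fs = 9.8 kHz.
9.8 kHz > fs/2 = 5.15 kHz, folds to fs − 9.8 kHz = 0.5 kHz.
23.1 kHz mod fs = 2.5 kHz.
2.5 kHz ≤ fs/2 = 5.15 kHz, appears at 2.5 kHz.
2.6 kHz ≤ fs/2 = 5.15 kHz, passes unchanged.
34.8 kHz mod fs = 3.9 kHz.
3.9 kHz ≤ fs/2 = 5.15 kHz, appears at 3.9 kHz.
20.1 kHz and 30.4 kHz both map to 0.5 kHz.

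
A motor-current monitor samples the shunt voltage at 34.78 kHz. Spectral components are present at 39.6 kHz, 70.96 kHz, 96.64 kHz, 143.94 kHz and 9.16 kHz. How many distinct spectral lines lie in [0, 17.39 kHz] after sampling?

fs/2 = 17.39 kHz.
39.6 kHz mod fs = 4.82 kHz.
4.82 kHz ≤ fs/2 = 17.39 kHz, appears at 4.82 kHz.
70.96 kHz mod fs = 1.4 kHz.
1.4 kHz ≤ fs/2 = 17.39 kHz, appears at 1.4 kHz.
96.64 kHz mod fs = 27.08 kHz.
27.08 kHz > fs/2 = 17.39 kHz, folds to fs − 27.08 kHz = 7.7 kHz.
143.94 kHz mod fs = 4.82 kHz.
4.82 kHz ≤ fs/2 = 17.39 kHz, appears at 4.82 kHz.
9.16 kHz ≤ fs/2 = 17.39 kHz, passes unchanged.
Distinct values: {1.4 kHz, 4.82 kHz, 7.7 kHz, 9.16 kHz} → 4.

4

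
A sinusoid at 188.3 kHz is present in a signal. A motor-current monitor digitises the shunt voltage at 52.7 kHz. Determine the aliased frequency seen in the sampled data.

22.5 kHz

188.3 kHz mod fs = 30.2 kHz.
30.2 kHz > fs/2 = 26.35 kHz, folds to fs − 30.2 kHz = 22.5 kHz.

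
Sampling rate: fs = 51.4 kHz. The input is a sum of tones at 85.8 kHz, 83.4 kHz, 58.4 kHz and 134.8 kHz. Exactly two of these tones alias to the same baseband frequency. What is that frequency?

19.4 kHz

fs/2 = 25.7 kHz.
85.8 kHz mod fs = 34.4 kHz.
34.4 kHz > fs/2 = 25.7 kHz, folds to fs − 34.4 kHz = 17 kHz.
83.4 kHz mod fs = 32 kHz.
32 kHz > fs/2 = 25.7 kHz, folds to fs − 32 kHz = 19.4 kHz.
58.4 kHz mod fs = 7 kHz.
7 kHz ≤ fs/2 = 25.7 kHz, appears at 7 kHz.
134.8 kHz mod fs = 32 kHz.
32 kHz > fs/2 = 25.7 kHz, folds to fs − 32 kHz = 19.4 kHz.
83.4 kHz and 134.8 kHz both map to 19.4 kHz.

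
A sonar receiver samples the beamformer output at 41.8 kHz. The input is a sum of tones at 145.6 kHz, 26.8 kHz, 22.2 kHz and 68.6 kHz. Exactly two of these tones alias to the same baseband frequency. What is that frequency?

fs/2 = 20.9 kHz.
145.6 kHz mod fs = 20.2 kHz.
20.2 kHz ≤ fs/2 = 20.9 kHz, appears at 20.2 kHz.
26.8 kHz > fs/2 = 20.9 kHz, folds to fs − 26.8 kHz = 15 kHz.
22.2 kHz > fs/2 = 20.9 kHz, folds to fs − 22.2 kHz = 19.6 kHz.
68.6 kHz mod fs = 26.8 kHz.
26.8 kHz > fs/2 = 20.9 kHz, folds to fs − 26.8 kHz = 15 kHz.
26.8 kHz and 68.6 kHz both map to 15 kHz.

15 kHz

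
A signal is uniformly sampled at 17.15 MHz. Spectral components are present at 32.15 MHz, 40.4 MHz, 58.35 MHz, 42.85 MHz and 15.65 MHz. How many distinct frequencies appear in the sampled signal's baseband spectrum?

fs/2 = 8.575 MHz.
32.15 MHz mod fs = 15 MHz.
15 MHz > fs/2 = 8.575 MHz, folds to fs − 15 MHz = 2.15 MHz.
40.4 MHz mod fs = 6.1 MHz.
6.1 MHz ≤ fs/2 = 8.575 MHz, appears at 6.1 MHz.
58.35 MHz mod fs = 6.9 MHz.
6.9 MHz ≤ fs/2 = 8.575 MHz, appears at 6.9 MHz.
42.85 MHz mod fs = 8.55 MHz.
8.55 MHz ≤ fs/2 = 8.575 MHz, appears at 8.55 MHz.
15.65 MHz > fs/2 = 8.575 MHz, folds to fs − 15.65 MHz = 1.5 MHz.
Distinct values: {1.5 MHz, 2.15 MHz, 6.1 MHz, 6.9 MHz, 8.55 MHz} → 5.

5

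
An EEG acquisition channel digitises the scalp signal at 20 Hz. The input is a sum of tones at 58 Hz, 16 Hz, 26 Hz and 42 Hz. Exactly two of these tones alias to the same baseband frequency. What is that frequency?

2 Hz

fs/2 = 10 Hz.
58 Hz mod fs = 18 Hz.
18 Hz > fs/2 = 10 Hz, folds to fs − 18 Hz = 2 Hz.
16 Hz > fs/2 = 10 Hz, folds to fs − 16 Hz = 4 Hz.
26 Hz mod fs = 6 Hz.
6 Hz ≤ fs/2 = 10 Hz, appears at 6 Hz.
42 Hz mod fs = 2 Hz.
2 Hz ≤ fs/2 = 10 Hz, appears at 2 Hz.
42 Hz and 58 Hz both map to 2 Hz.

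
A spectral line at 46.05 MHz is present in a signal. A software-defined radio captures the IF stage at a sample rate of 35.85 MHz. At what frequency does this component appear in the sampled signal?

10.2 MHz

46.05 MHz mod fs = 10.2 MHz.
10.2 MHz ≤ fs/2 = 17.925 MHz, appears at 10.2 MHz.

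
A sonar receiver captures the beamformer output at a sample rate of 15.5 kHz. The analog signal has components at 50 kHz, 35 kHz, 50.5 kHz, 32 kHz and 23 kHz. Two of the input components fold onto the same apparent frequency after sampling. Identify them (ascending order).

fs/2 = 7.75 kHz.
50 kHz mod fs = 3.5 kHz.
3.5 kHz ≤ fs/2 = 7.75 kHz, appears at 3.5 kHz.
35 kHz mod fs = 4 kHz.
4 kHz ≤ fs/2 = 7.75 kHz, appears at 4 kHz.
50.5 kHz mod fs = 4 kHz.
4 kHz ≤ fs/2 = 7.75 kHz, appears at 4 kHz.
32 kHz mod fs = 1 kHz.
1 kHz ≤ fs/2 = 7.75 kHz, appears at 1 kHz.
23 kHz mod fs = 7.5 kHz.
7.5 kHz ≤ fs/2 = 7.75 kHz, appears at 7.5 kHz.
35 kHz and 50.5 kHz both map to 4 kHz.

35 kHz, 50.5 kHz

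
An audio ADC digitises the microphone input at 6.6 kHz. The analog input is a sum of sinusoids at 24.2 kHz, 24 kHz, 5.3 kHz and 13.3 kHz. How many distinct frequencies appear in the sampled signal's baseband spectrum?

4

fs/2 = 3.3 kHz.
24.2 kHz mod fs = 4.4 kHz.
4.4 kHz > fs/2 = 3.3 kHz, folds to fs − 4.4 kHz = 2.2 kHz.
24 kHz mod fs = 4.2 kHz.
4.2 kHz > fs/2 = 3.3 kHz, folds to fs − 4.2 kHz = 2.4 kHz.
5.3 kHz > fs/2 = 3.3 kHz, folds to fs − 5.3 kHz = 1.3 kHz.
13.3 kHz mod fs = 0.1 kHz.
0.1 kHz ≤ fs/2 = 3.3 kHz, appears at 0.1 kHz.
Distinct values: {0.1 kHz, 1.3 kHz, 2.2 kHz, 2.4 kHz} → 4.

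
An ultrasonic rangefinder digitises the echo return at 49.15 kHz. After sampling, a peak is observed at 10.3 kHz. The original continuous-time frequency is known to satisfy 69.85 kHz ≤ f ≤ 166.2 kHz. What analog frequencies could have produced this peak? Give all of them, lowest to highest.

Frequencies that alias to 10.3 kHz are k·fs ± 10.3 kHz for integer k ≥ 0.
k=0: 10.3 kHz.
k=1: 38.85 kHz, 59.45 kHz.
k=2: 88 kHz, 108.6 kHz.
k=3: 137.15 kHz, 157.75 kHz.
k=4: 186.3 kHz, 206.9 kHz.
Within [69.85 kHz, 166.2 kHz]: 88 kHz, 108.6 kHz, 137.15 kHz, 157.75 kHz.

88 kHz, 108.6 kHz, 137.15 kHz, 157.75 kHz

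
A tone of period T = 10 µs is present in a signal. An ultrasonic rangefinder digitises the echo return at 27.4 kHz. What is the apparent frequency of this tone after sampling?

T = 10 µs → f = 1/T = 100 kHz.
100 kHz mod fs = 17.8 kHz.
17.8 kHz > fs/2 = 13.7 kHz, folds to fs − 17.8 kHz = 9.6 kHz.

9.6 kHz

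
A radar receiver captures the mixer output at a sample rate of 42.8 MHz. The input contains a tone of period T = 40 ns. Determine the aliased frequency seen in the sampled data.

17.8 MHz

T = 40 ns → f = 1/T = 25 MHz.
25 MHz > fs/2 = 21.4 MHz, folds to fs − 25 MHz = 17.8 MHz.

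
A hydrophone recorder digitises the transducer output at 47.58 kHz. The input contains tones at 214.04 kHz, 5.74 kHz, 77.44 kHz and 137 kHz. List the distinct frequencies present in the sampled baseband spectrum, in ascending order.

5.74 kHz, 17.72 kHz, 23.72 kHz

fs/2 = 23.79 kHz.
214.04 kHz mod fs = 23.72 kHz.
23.72 kHz ≤ fs/2 = 23.79 kHz, appears at 23.72 kHz.
5.74 kHz ≤ fs/2 = 23.79 kHz, passes unchanged.
77.44 kHz mod fs = 29.86 kHz.
29.86 kHz > fs/2 = 23.79 kHz, folds to fs − 29.86 kHz = 17.72 kHz.
137 kHz mod fs = 41.84 kHz.
41.84 kHz > fs/2 = 23.79 kHz, folds to fs − 41.84 kHz = 5.74 kHz.
Distinct values: {5.74 kHz, 17.72 kHz, 23.72 kHz}.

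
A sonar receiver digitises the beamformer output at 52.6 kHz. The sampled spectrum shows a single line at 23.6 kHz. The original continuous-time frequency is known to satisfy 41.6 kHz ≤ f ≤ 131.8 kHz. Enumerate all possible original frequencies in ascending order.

Frequencies that alias to 23.6 kHz are k·fs ± 23.6 kHz for integer k ≥ 0.
k=0: 23.6 kHz.
k=1: 29 kHz, 76.2 kHz.
k=2: 81.6 kHz, 128.8 kHz.
k=3: 134.2 kHz, 181.4 kHz.
Within [41.6 kHz, 131.8 kHz]: 76.2 kHz, 81.6 kHz, 128.8 kHz.

76.2 kHz, 81.6 kHz, 128.8 kHz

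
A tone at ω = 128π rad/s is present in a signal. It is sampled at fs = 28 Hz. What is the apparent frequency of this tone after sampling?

ω = 128π rad/s → f = ω/(2π) = 64 Hz.
64 Hz mod fs = 8 Hz.
8 Hz ≤ fs/2 = 14 Hz, appears at 8 Hz.

8 Hz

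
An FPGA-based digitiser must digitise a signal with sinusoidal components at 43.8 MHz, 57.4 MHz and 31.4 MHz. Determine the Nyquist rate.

Highest-frequency component: 57.4 MHz.
Nyquist rate = 2 × 57.4 MHz = 114.8 MHz.

114.8 MHz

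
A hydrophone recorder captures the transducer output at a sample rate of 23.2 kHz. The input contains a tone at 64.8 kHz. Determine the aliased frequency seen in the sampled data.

64.8 kHz mod fs = 18.4 kHz.
18.4 kHz > fs/2 = 11.6 kHz, folds to fs − 18.4 kHz = 4.8 kHz.

4.8 kHz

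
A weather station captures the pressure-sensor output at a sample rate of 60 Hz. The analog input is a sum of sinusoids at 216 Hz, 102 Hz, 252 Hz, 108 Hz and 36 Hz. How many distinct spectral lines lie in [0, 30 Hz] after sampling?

fs/2 = 30 Hz.
216 Hz mod fs = 36 Hz.
36 Hz > fs/2 = 30 Hz, folds to fs − 36 Hz = 24 Hz.
102 Hz mod fs = 42 Hz.
42 Hz > fs/2 = 30 Hz, folds to fs − 42 Hz = 18 Hz.
252 Hz mod fs = 12 Hz.
12 Hz ≤ fs/2 = 30 Hz, appears at 12 Hz.
108 Hz mod fs = 48 Hz.
48 Hz > fs/2 = 30 Hz, folds to fs − 48 Hz = 12 Hz.
36 Hz > fs/2 = 30 Hz, folds to fs − 36 Hz = 24 Hz.
Distinct values: {12 Hz, 18 Hz, 24 Hz} → 3.

3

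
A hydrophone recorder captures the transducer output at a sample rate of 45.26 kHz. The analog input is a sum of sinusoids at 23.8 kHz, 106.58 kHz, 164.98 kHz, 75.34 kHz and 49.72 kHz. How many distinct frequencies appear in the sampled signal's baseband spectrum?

fs/2 = 22.63 kHz.
23.8 kHz > fs/2 = 22.63 kHz, folds to fs − 23.8 kHz = 21.46 kHz.
106.58 kHz mod fs = 16.06 kHz.
16.06 kHz ≤ fs/2 = 22.63 kHz, appears at 16.06 kHz.
164.98 kHz mod fs = 29.2 kHz.
29.2 kHz > fs/2 = 22.63 kHz, folds to fs − 29.2 kHz = 16.06 kHz.
75.34 kHz mod fs = 30.08 kHz.
30.08 kHz > fs/2 = 22.63 kHz, folds to fs − 30.08 kHz = 15.18 kHz.
49.72 kHz mod fs = 4.46 kHz.
4.46 kHz ≤ fs/2 = 22.63 kHz, appears at 4.46 kHz.
Distinct values: {4.46 kHz, 15.18 kHz, 16.06 kHz, 21.46 kHz} → 4.

4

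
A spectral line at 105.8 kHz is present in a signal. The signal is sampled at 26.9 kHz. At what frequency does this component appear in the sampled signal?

1.8 kHz

105.8 kHz mod fs = 25.1 kHz.
25.1 kHz > fs/2 = 13.45 kHz, folds to fs − 25.1 kHz = 1.8 kHz.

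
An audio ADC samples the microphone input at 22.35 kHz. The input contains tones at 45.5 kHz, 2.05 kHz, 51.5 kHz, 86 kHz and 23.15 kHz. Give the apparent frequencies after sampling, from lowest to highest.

fs/2 = 11.175 kHz.
45.5 kHz mod fs = 0.8 kHz.
0.8 kHz ≤ fs/2 = 11.175 kHz, appears at 0.8 kHz.
2.05 kHz ≤ fs/2 = 11.175 kHz, passes unchanged.
51.5 kHz mod fs = 6.8 kHz.
6.8 kHz ≤ fs/2 = 11.175 kHz, appears at 6.8 kHz.
86 kHz mod fs = 18.95 kHz.
18.95 kHz > fs/2 = 11.175 kHz, folds to fs − 18.95 kHz = 3.4 kHz.
23.15 kHz mod fs = 0.8 kHz.
0.8 kHz ≤ fs/2 = 11.175 kHz, appears at 0.8 kHz.
Distinct values: {0.8 kHz, 2.05 kHz, 3.4 kHz, 6.8 kHz}.

0.8 kHz, 2.05 kHz, 3.4 kHz, 6.8 kHz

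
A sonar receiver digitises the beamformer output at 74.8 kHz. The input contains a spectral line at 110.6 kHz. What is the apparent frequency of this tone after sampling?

35.8 kHz

110.6 kHz mod fs = 35.8 kHz.
35.8 kHz ≤ fs/2 = 37.4 kHz, appears at 35.8 kHz.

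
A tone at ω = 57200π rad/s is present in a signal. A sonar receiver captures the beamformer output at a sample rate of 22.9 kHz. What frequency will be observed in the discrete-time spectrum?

5.7 kHz

ω = 57200π rad/s → f = ω/(2π) = 28600 Hz = 28.6 kHz.
28.6 kHz mod fs = 5.7 kHz.
5.7 kHz ≤ fs/2 = 11.45 kHz, appears at 5.7 kHz.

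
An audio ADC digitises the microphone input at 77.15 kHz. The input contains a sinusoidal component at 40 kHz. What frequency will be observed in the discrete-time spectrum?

40 kHz > fs/2 = 38.575 kHz, folds to fs − 40 kHz = 37.15 kHz.

37.15 kHz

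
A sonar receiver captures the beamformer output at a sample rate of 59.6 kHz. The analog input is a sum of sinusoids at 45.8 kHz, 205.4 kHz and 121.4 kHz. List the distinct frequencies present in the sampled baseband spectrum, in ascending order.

fs/2 = 29.8 kHz.
45.8 kHz > fs/2 = 29.8 kHz, folds to fs − 45.8 kHz = 13.8 kHz.
205.4 kHz mod fs = 26.6 kHz.
26.6 kHz ≤ fs/2 = 29.8 kHz, appears at 26.6 kHz.
121.4 kHz mod fs = 2.2 kHz.
2.2 kHz ≤ fs/2 = 29.8 kHz, appears at 2.2 kHz.
Distinct values: {2.2 kHz, 13.8 kHz, 26.6 kHz}.

2.2 kHz, 13.8 kHz, 26.6 kHz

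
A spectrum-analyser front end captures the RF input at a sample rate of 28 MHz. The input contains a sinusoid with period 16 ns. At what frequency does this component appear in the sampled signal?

T = 16 ns → f = 1/T = 62.5 MHz.
62.5 MHz mod fs = 6.5 MHz.
6.5 MHz ≤ fs/2 = 14 MHz, appears at 6.5 MHz.

6.5 MHz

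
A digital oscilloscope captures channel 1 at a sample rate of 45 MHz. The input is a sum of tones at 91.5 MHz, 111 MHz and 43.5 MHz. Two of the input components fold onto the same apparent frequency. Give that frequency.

fs/2 = 22.5 MHz.
91.5 MHz mod fs = 1.5 MHz.
1.5 MHz ≤ fs/2 = 22.5 MHz, appears at 1.5 MHz.
111 MHz mod fs = 21 MHz.
21 MHz ≤ fs/2 = 22.5 MHz, appears at 21 MHz.
43.5 MHz > fs/2 = 22.5 MHz, folds to fs − 43.5 MHz = 1.5 MHz.
43.5 MHz and 91.5 MHz both map to 1.5 MHz.

1.5 MHz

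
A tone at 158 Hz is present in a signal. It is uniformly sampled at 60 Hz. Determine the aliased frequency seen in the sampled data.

158 Hz mod fs = 38 Hz.
38 Hz > fs/2 = 30 Hz, folds to fs − 38 Hz = 22 Hz.

22 Hz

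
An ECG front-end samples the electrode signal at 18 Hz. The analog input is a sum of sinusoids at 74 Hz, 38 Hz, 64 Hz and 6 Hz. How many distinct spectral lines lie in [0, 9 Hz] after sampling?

3

fs/2 = 9 Hz.
74 Hz mod fs = 2 Hz.
2 Hz ≤ fs/2 = 9 Hz, appears at 2 Hz.
38 Hz mod fs = 2 Hz.
2 Hz ≤ fs/2 = 9 Hz, appears at 2 Hz.
64 Hz mod fs = 10 Hz.
10 Hz > fs/2 = 9 Hz, folds to fs − 10 Hz = 8 Hz.
6 Hz ≤ fs/2 = 9 Hz, passes unchanged.
Distinct values: {2 Hz, 6 Hz, 8 Hz} → 3.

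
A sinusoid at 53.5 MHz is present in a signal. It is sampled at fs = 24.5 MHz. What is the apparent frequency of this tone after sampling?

53.5 MHz mod fs = 4.5 MHz.
4.5 MHz ≤ fs/2 = 12.25 MHz, appears at 4.5 MHz.

4.5 MHz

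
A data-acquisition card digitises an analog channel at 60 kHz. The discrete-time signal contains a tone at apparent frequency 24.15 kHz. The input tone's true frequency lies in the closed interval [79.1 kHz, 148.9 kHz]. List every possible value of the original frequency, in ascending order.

Frequencies that alias to 24.15 kHz are k·fs ± 24.15 kHz for integer k ≥ 0.
k=0: 24.15 kHz.
k=1: 35.85 kHz, 84.15 kHz.
k=2: 95.85 kHz, 144.15 kHz.
k=3: 155.85 kHz, 204.15 kHz.
Within [79.1 kHz, 148.9 kHz]: 84.15 kHz, 95.85 kHz, 144.15 kHz.

84.15 kHz, 95.85 kHz, 144.15 kHz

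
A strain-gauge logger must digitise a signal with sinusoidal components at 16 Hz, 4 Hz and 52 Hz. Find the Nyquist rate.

104 Hz

Highest-frequency component: 52 Hz.
Nyquist rate = 2 × 52 Hz = 104 Hz.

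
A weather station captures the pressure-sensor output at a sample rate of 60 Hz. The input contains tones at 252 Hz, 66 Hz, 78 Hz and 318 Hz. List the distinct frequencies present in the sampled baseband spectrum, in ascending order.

6 Hz, 12 Hz, 18 Hz

fs/2 = 30 Hz.
252 Hz mod fs = 12 Hz.
12 Hz ≤ fs/2 = 30 Hz, appears at 12 Hz.
66 Hz mod fs = 6 Hz.
6 Hz ≤ fs/2 = 30 Hz, appears at 6 Hz.
78 Hz mod fs = 18 Hz.
18 Hz ≤ fs/2 = 30 Hz, appears at 18 Hz.
318 Hz mod fs = 18 Hz.
18 Hz ≤ fs/2 = 30 Hz, appears at 18 Hz.
Distinct values: {6 Hz, 12 Hz, 18 Hz}.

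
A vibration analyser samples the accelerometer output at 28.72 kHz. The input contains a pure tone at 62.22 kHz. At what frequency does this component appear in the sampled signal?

4.78 kHz

62.22 kHz mod fs = 4.78 kHz.
4.78 kHz ≤ fs/2 = 14.36 kHz, appears at 4.78 kHz.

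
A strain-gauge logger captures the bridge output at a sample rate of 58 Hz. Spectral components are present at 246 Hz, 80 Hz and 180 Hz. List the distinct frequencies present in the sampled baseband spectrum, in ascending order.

6 Hz, 14 Hz, 22 Hz

fs/2 = 29 Hz.
246 Hz mod fs = 14 Hz.
14 Hz ≤ fs/2 = 29 Hz, appears at 14 Hz.
80 Hz mod fs = 22 Hz.
22 Hz ≤ fs/2 = 29 Hz, appears at 22 Hz.
180 Hz mod fs = 6 Hz.
6 Hz ≤ fs/2 = 29 Hz, appears at 6 Hz.
Distinct values: {6 Hz, 14 Hz, 22 Hz}.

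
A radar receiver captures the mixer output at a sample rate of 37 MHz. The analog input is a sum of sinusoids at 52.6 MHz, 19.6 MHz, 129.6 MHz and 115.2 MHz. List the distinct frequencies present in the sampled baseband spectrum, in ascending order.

4.2 MHz, 15.6 MHz, 17.4 MHz, 18.4 MHz

fs/2 = 18.5 MHz.
52.6 MHz mod fs = 15.6 MHz.
15.6 MHz ≤ fs/2 = 18.5 MHz, appears at 15.6 MHz.
19.6 MHz > fs/2 = 18.5 MHz, folds to fs − 19.6 MHz = 17.4 MHz.
129.6 MHz mod fs = 18.6 MHz.
18.6 MHz > fs/2 = 18.5 MHz, folds to fs − 18.6 MHz = 18.4 MHz.
115.2 MHz mod fs = 4.2 MHz.
4.2 MHz ≤ fs/2 = 18.5 MHz, appears at 4.2 MHz.
Distinct values: {4.2 MHz, 15.6 MHz, 17.4 MHz, 18.4 MHz}.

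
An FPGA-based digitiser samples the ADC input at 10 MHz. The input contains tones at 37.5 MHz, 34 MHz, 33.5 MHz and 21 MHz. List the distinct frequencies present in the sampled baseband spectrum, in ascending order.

1 MHz, 2.5 MHz, 3.5 MHz, 4 MHz

fs/2 = 5 MHz.
37.5 MHz mod fs = 7.5 MHz.
7.5 MHz > fs/2 = 5 MHz, folds to fs − 7.5 MHz = 2.5 MHz.
34 MHz mod fs = 4 MHz.
4 MHz ≤ fs/2 = 5 MHz, appears at 4 MHz.
33.5 MHz mod fs = 3.5 MHz.
3.5 MHz ≤ fs/2 = 5 MHz, appears at 3.5 MHz.
21 MHz mod fs = 1 MHz.
1 MHz ≤ fs/2 = 5 MHz, appears at 1 MHz.
Distinct values: {1 MHz, 2.5 MHz, 3.5 MHz, 4 MHz}.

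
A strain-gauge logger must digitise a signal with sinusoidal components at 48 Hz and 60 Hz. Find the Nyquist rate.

120 Hz

Highest-frequency component: 60 Hz.
Nyquist rate = 2 × 60 Hz = 120 Hz.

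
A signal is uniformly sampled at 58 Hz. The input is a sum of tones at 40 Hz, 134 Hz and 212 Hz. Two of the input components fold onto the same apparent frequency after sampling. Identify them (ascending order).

fs/2 = 29 Hz.
40 Hz > fs/2 = 29 Hz, folds to fs − 40 Hz = 18 Hz.
134 Hz mod fs = 18 Hz.
18 Hz ≤ fs/2 = 29 Hz, appears at 18 Hz.
212 Hz mod fs = 38 Hz.
38 Hz > fs/2 = 29 Hz, folds to fs − 38 Hz = 20 Hz.
40 Hz and 134 Hz both map to 18 Hz.

40 Hz, 134 Hz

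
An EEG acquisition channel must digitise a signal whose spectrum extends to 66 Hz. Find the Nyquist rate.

Nyquist rate = 2 × 66 Hz = 132 Hz.

132 Hz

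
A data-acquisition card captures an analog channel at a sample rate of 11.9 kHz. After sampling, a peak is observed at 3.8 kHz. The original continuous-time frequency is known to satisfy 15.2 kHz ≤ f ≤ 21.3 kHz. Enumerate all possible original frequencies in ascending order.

15.7 kHz, 20 kHz

Frequencies that alias to 3.8 kHz are k·fs ± 3.8 kHz for integer k ≥ 0.
k=0: 3.8 kHz.
k=1: 8.1 kHz, 15.7 kHz.
k=2: 20 kHz, 27.6 kHz.
k=3: 31.9 kHz, 39.5 kHz.
Within [15.2 kHz, 21.3 kHz]: 15.7 kHz, 20 kHz.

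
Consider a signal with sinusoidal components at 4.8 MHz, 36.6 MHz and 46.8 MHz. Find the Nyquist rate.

Highest-frequency component: 46.8 MHz.
Nyquist rate = 2 × 46.8 MHz = 93.6 MHz.

93.6 MHz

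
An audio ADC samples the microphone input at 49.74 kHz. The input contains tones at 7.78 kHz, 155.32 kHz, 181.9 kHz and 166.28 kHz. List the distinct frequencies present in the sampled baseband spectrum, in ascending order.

fs/2 = 24.87 kHz.
7.78 kHz ≤ fs/2 = 24.87 kHz, passes unchanged.
155.32 kHz mod fs = 6.1 kHz.
6.1 kHz ≤ fs/2 = 24.87 kHz, appears at 6.1 kHz.
181.9 kHz mod fs = 32.68 kHz.
32.68 kHz > fs/2 = 24.87 kHz, folds to fs − 32.68 kHz = 17.06 kHz.
166.28 kHz mod fs = 17.06 kHz.
17.06 kHz ≤ fs/2 = 24.87 kHz, appears at 17.06 kHz.
Distinct values: {6.1 kHz, 7.78 kHz, 17.06 kHz}.

6.1 kHz, 7.78 kHz, 17.06 kHz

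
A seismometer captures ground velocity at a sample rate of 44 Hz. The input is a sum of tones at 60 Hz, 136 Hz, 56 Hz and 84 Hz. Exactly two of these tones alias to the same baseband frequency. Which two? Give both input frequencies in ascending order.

84 Hz, 136 Hz

fs/2 = 22 Hz.
60 Hz mod fs = 16 Hz.
16 Hz ≤ fs/2 = 22 Hz, appears at 16 Hz.
136 Hz mod fs = 4 Hz.
4 Hz ≤ fs/2 = 22 Hz, appears at 4 Hz.
56 Hz mod fs = 12 Hz.
12 Hz ≤ fs/2 = 22 Hz, appears at 12 Hz.
84 Hz mod fs = 40 Hz.
40 Hz > fs/2 = 22 Hz, folds to fs − 40 Hz = 4 Hz.
84 Hz and 136 Hz both map to 4 Hz.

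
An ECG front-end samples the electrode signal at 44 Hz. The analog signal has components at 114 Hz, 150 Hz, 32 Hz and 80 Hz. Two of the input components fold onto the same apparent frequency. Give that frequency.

fs/2 = 22 Hz.
114 Hz mod fs = 26 Hz.
26 Hz > fs/2 = 22 Hz, folds to fs − 26 Hz = 18 Hz.
150 Hz mod fs = 18 Hz.
18 Hz ≤ fs/2 = 22 Hz, appears at 18 Hz.
32 Hz > fs/2 = 22 Hz, folds to fs − 32 Hz = 12 Hz.
80 Hz mod fs = 36 Hz.
36 Hz > fs/2 = 22 Hz, folds to fs − 36 Hz = 8 Hz.
114 Hz and 150 Hz both map to 18 Hz.

18 Hz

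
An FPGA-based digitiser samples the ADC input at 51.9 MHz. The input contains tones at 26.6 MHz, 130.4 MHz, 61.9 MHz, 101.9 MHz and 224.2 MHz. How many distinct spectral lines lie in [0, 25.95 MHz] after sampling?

fs/2 = 25.95 MHz.
26.6 MHz > fs/2 = 25.95 MHz, folds to fs − 26.6 MHz = 25.3 MHz.
130.4 MHz mod fs = 26.6 MHz.
26.6 MHz > fs/2 = 25.95 MHz, folds to fs − 26.6 MHz = 25.3 MHz.
61.9 MHz mod fs = 10 MHz.
10 MHz ≤ fs/2 = 25.95 MHz, appears at 10 MHz.
101.9 MHz mod fs = 50 MHz.
50 MHz > fs/2 = 25.95 MHz, folds to fs − 50 MHz = 1.9 MHz.
224.2 MHz mod fs = 16.6 MHz.
16.6 MHz ≤ fs/2 = 25.95 MHz, appears at 16.6 MHz.
Distinct values: {1.9 MHz, 10 MHz, 16.6 MHz, 25.3 MHz} → 4.

4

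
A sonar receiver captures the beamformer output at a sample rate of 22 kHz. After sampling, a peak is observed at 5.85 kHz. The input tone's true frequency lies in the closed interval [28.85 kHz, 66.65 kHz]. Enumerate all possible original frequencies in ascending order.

Frequencies that alias to 5.85 kHz are k·fs ± 5.85 kHz for integer k ≥ 0.
k=0: 5.85 kHz.
k=1: 16.15 kHz, 27.85 kHz.
k=2: 38.15 kHz, 49.85 kHz.
k=3: 60.15 kHz, 71.85 kHz.
k=4: 82.15 kHz, 93.85 kHz.
Within [28.85 kHz, 66.65 kHz]: 38.15 kHz, 49.85 kHz, 60.15 kHz.

38.15 kHz, 49.85 kHz, 60.15 kHz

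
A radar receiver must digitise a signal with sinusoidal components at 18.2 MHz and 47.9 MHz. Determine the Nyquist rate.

Highest-frequency component: 47.9 MHz.
Nyquist rate = 2 × 47.9 MHz = 95.8 MHz.

95.8 MHz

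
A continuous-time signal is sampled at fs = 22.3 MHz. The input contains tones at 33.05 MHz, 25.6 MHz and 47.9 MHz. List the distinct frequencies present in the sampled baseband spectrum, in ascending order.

fs/2 = 11.15 MHz.
33.05 MHz mod fs = 10.75 MHz.
10.75 MHz ≤ fs/2 = 11.15 MHz, appears at 10.75 MHz.
25.6 MHz mod fs = 3.3 MHz.
3.3 MHz ≤ fs/2 = 11.15 MHz, appears at 3.3 MHz.
47.9 MHz mod fs = 3.3 MHz.
3.3 MHz ≤ fs/2 = 11.15 MHz, appears at 3.3 MHz.
Distinct values: {3.3 MHz, 10.75 MHz}.

3.3 MHz, 10.75 MHz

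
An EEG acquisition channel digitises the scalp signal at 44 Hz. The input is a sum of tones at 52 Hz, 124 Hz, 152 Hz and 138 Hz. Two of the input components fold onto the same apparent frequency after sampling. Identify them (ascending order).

fs/2 = 22 Hz.
52 Hz mod fs = 8 Hz.
8 Hz ≤ fs/2 = 22 Hz, appears at 8 Hz.
124 Hz mod fs = 36 Hz.
36 Hz > fs/2 = 22 Hz, folds to fs − 36 Hz = 8 Hz.
152 Hz mod fs = 20 Hz.
20 Hz ≤ fs/2 = 22 Hz, appears at 20 Hz.
138 Hz mod fs = 6 Hz.
6 Hz ≤ fs/2 = 22 Hz, appears at 6 Hz.
52 Hz and 124 Hz both map to 8 Hz.

52 Hz, 124 Hz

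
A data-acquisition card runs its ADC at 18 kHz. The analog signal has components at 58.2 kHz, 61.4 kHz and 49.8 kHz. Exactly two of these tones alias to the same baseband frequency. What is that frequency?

4.2 kHz

fs/2 = 9 kHz.
58.2 kHz mod fs = 4.2 kHz.
4.2 kHz ≤ fs/2 = 9 kHz, appears at 4.2 kHz.
61.4 kHz mod fs = 7.4 kHz.
7.4 kHz ≤ fs/2 = 9 kHz, appears at 7.4 kHz.
49.8 kHz mod fs = 13.8 kHz.
13.8 kHz > fs/2 = 9 kHz, folds to fs − 13.8 kHz = 4.2 kHz.
49.8 kHz and 58.2 kHz both map to 4.2 kHz.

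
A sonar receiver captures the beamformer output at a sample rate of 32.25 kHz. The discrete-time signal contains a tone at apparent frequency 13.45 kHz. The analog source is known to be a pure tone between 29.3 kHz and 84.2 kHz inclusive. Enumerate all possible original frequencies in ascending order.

45.7 kHz, 51.05 kHz, 77.95 kHz, 83.3 kHz

Frequencies that alias to 13.45 kHz are k·fs ± 13.45 kHz for integer k ≥ 0.
k=0: 13.45 kHz.
k=1: 18.8 kHz, 45.7 kHz.
k=2: 51.05 kHz, 77.95 kHz.
k=3: 83.3 kHz, 110.2 kHz.
k=4: 115.55 kHz, 142.45 kHz.
Within [29.3 kHz, 84.2 kHz]: 45.7 kHz, 51.05 kHz, 77.95 kHz, 83.3 kHz.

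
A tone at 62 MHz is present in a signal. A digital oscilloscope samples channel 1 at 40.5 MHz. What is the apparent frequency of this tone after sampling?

19 MHz

62 MHz mod fs = 21.5 MHz.
21.5 MHz > fs/2 = 20.25 MHz, folds to fs − 21.5 MHz = 19 MHz.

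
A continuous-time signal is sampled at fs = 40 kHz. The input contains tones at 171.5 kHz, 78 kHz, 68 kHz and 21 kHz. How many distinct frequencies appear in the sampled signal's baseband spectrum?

4

fs/2 = 20 kHz.
171.5 kHz mod fs = 11.5 kHz.
11.5 kHz ≤ fs/2 = 20 kHz, appears at 11.5 kHz.
78 kHz mod fs = 38 kHz.
38 kHz > fs/2 = 20 kHz, folds to fs − 38 kHz = 2 kHz.
68 kHz mod fs = 28 kHz.
28 kHz > fs/2 = 20 kHz, folds to fs − 28 kHz = 12 kHz.
21 kHz > fs/2 = 20 kHz, folds to fs − 21 kHz = 19 kHz.
Distinct values: {2 kHz, 11.5 kHz, 12 kHz, 19 kHz} → 4.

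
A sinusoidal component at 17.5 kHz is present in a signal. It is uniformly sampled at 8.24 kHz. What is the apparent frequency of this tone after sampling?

17.5 kHz mod fs = 1.02 kHz.
1.02 kHz ≤ fs/2 = 4.12 kHz, appears at 1.02 kHz.

1.02 kHz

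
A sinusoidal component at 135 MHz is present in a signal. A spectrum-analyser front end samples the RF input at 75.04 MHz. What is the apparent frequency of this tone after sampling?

135 MHz mod fs = 59.96 MHz.
59.96 MHz > fs/2 = 37.52 MHz, folds to fs − 59.96 MHz = 15.08 MHz.

15.08 MHz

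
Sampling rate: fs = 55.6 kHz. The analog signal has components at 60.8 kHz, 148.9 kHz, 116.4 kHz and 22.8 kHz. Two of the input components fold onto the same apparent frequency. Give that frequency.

fs/2 = 27.8 kHz.
60.8 kHz mod fs = 5.2 kHz.
5.2 kHz ≤ fs/2 = 27.8 kHz, appears at 5.2 kHz.
148.9 kHz mod fs = 37.7 kHz.
37.7 kHz > fs/2 = 27.8 kHz, folds to fs − 37.7 kHz = 17.9 kHz.
116.4 kHz mod fs = 5.2 kHz.
5.2 kHz ≤ fs/2 = 27.8 kHz, appears at 5.2 kHz.
22.8 kHz ≤ fs/2 = 27.8 kHz, passes unchanged.
60.8 kHz and 116.4 kHz both map to 5.2 kHz.

5.2 kHz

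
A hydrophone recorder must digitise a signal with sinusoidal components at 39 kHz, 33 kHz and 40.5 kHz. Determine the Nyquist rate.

Highest-frequency component: 40.5 kHz.
Nyquist rate = 2 × 40.5 kHz = 81 kHz.

81 kHz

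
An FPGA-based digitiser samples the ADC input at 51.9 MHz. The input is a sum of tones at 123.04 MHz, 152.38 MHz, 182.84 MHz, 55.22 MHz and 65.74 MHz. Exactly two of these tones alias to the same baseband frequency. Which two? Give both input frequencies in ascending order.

fs/2 = 25.95 MHz.
123.04 MHz mod fs = 19.24 MHz.
19.24 MHz ≤ fs/2 = 25.95 MHz, appears at 19.24 MHz.
152.38 MHz mod fs = 48.58 MHz.
48.58 MHz > fs/2 = 25.95 MHz, folds to fs − 48.58 MHz = 3.32 MHz.
182.84 MHz mod fs = 27.14 MHz.
27.14 MHz > fs/2 = 25.95 MHz, folds to fs − 27.14 MHz = 24.76 MHz.
55.22 MHz mod fs = 3.32 MHz.
3.32 MHz ≤ fs/2 = 25.95 MHz, appears at 3.32 MHz.
65.74 MHz mod fs = 13.84 MHz.
13.84 MHz ≤ fs/2 = 25.95 MHz, appears at 13.84 MHz.
55.22 MHz and 152.38 MHz both map to 3.32 MHz.

55.22 MHz, 152.38 MHz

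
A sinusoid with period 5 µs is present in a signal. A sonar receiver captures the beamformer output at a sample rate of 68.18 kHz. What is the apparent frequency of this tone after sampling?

T = 5 µs → f = 1/T = 200 kHz.
200 kHz mod fs = 63.64 kHz.
63.64 kHz > fs/2 = 34.09 kHz, folds to fs − 63.64 kHz = 4.54 kHz.

4.54 kHz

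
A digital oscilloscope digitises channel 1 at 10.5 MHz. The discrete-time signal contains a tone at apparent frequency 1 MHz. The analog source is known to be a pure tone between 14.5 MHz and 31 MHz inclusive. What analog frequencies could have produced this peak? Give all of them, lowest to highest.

20 MHz, 22 MHz, 30.5 MHz

Frequencies that alias to 1 MHz are k·fs ± 1 MHz for integer k ≥ 0.
k=0: 1 MHz.
k=1: 9.5 MHz, 11.5 MHz.
k=2: 20 MHz, 22 MHz.
k=3: 30.5 MHz, 32.5 MHz.
k=4: 41 MHz, 43 MHz.
Within [14.5 MHz, 31 MHz]: 20 MHz, 22 MHz, 30.5 MHz.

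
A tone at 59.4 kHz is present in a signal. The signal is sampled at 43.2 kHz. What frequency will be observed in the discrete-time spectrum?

59.4 kHz mod fs = 16.2 kHz.
16.2 kHz ≤ fs/2 = 21.6 kHz, appears at 16.2 kHz.

16.2 kHz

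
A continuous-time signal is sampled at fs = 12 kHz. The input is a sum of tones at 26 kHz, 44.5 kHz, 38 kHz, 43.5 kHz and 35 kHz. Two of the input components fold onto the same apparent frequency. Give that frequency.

fs/2 = 6 kHz.
26 kHz mod fs = 2 kHz.
2 kHz ≤ fs/2 = 6 kHz, appears at 2 kHz.
44.5 kHz mod fs = 8.5 kHz.
8.5 kHz > fs/2 = 6 kHz, folds to fs − 8.5 kHz = 3.5 kHz.
38 kHz mod fs = 2 kHz.
2 kHz ≤ fs/2 = 6 kHz, appears at 2 kHz.
43.5 kHz mod fs = 7.5 kHz.
7.5 kHz > fs/2 = 6 kHz, folds to fs − 7.5 kHz = 4.5 kHz.
35 kHz mod fs = 11 kHz.
11 kHz > fs/2 = 6 kHz, folds to fs − 11 kHz = 1 kHz.
26 kHz and 38 kHz both map to 2 kHz.

2 kHz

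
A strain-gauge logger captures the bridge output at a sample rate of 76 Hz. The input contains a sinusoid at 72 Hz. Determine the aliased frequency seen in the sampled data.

4 Hz

72 Hz > fs/2 = 38 Hz, folds to fs − 72 Hz = 4 Hz.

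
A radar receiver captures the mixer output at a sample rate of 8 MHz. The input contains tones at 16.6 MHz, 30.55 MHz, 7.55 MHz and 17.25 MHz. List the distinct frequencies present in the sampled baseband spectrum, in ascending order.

0.45 MHz, 0.6 MHz, 1.25 MHz, 1.45 MHz

fs/2 = 4 MHz.
16.6 MHz mod fs = 0.6 MHz.
0.6 MHz ≤ fs/2 = 4 MHz, appears at 0.6 MHz.
30.55 MHz mod fs = 6.55 MHz.
6.55 MHz > fs/2 = 4 MHz, folds to fs − 6.55 MHz = 1.45 MHz.
7.55 MHz > fs/2 = 4 MHz, folds to fs − 7.55 MHz = 0.45 MHz.
17.25 MHz mod fs = 1.25 MHz.
1.25 MHz ≤ fs/2 = 4 MHz, appears at 1.25 MHz.
Distinct values: {0.45 MHz, 0.6 MHz, 1.25 MHz, 1.45 MHz}.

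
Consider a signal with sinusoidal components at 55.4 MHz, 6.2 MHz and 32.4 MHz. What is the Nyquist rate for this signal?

110.8 MHz

Highest-frequency component: 55.4 MHz.
Nyquist rate = 2 × 55.4 MHz = 110.8 MHz.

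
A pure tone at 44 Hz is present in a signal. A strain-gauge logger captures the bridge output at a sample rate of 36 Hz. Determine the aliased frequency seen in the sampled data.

44 Hz mod fs = 8 Hz.
8 Hz ≤ fs/2 = 18 Hz, appears at 8 Hz.

8 Hz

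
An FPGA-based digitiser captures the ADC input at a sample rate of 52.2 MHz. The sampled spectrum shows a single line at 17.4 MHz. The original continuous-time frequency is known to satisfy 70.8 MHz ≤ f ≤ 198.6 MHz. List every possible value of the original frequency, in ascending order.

87 MHz, 121.8 MHz, 139.2 MHz, 174 MHz, 191.4 MHz

Frequencies that alias to 17.4 MHz are k·fs ± 17.4 MHz for integer k ≥ 0.
k=0: 17.4 MHz.
k=1: 34.8 MHz, 69.6 MHz.
k=2: 87 MHz, 121.8 MHz.
k=3: 139.2 MHz, 174 MHz.
k=4: 191.4 MHz, 226.2 MHz.
k=5: 243.6 MHz, 278.4 MHz.
Within [70.8 MHz, 198.6 MHz]: 87 MHz, 121.8 MHz, 139.2 MHz, 174 MHz, 191.4 MHz.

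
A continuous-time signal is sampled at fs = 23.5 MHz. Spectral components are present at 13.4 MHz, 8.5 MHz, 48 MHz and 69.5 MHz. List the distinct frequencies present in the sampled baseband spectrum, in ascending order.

1 MHz, 8.5 MHz, 10.1 MHz

fs/2 = 11.75 MHz.
13.4 MHz > fs/2 = 11.75 MHz, folds to fs − 13.4 MHz = 10.1 MHz.
8.5 MHz ≤ fs/2 = 11.75 MHz, passes unchanged.
48 MHz mod fs = 1 MHz.
1 MHz ≤ fs/2 = 11.75 MHz, appears at 1 MHz.
69.5 MHz mod fs = 22.5 MHz.
22.5 MHz > fs/2 = 11.75 MHz, folds to fs − 22.5 MHz = 1 MHz.
Distinct values: {1 MHz, 8.5 MHz, 10.1 MHz}.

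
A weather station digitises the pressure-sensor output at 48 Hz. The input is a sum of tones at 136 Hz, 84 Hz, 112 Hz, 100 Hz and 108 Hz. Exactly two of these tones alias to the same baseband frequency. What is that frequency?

12 Hz

fs/2 = 24 Hz.
136 Hz mod fs = 40 Hz.
40 Hz > fs/2 = 24 Hz, folds to fs − 40 Hz = 8 Hz.
84 Hz mod fs = 36 Hz.
36 Hz > fs/2 = 24 Hz, folds to fs − 36 Hz = 12 Hz.
112 Hz mod fs = 16 Hz.
16 Hz ≤ fs/2 = 24 Hz, appears at 16 Hz.
100 Hz mod fs = 4 Hz.
4 Hz ≤ fs/2 = 24 Hz, appears at 4 Hz.
108 Hz mod fs = 12 Hz.
12 Hz ≤ fs/2 = 24 Hz, appears at 12 Hz.
84 Hz and 108 Hz both map to 12 Hz.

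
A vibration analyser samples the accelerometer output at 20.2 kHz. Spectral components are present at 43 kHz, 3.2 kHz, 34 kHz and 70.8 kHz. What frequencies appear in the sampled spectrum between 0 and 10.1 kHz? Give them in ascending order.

fs/2 = 10.1 kHz.
43 kHz mod fs = 2.6 kHz.
2.6 kHz ≤ fs/2 = 10.1 kHz, appears at 2.6 kHz.
3.2 kHz ≤ fs/2 = 10.1 kHz, passes unchanged.
34 kHz mod fs = 13.8 kHz.
13.8 kHz > fs/2 = 10.1 kHz, folds to fs − 13.8 kHz = 6.4 kHz.
70.8 kHz mod fs = 10.2 kHz.
10.2 kHz > fs/2 = 10.1 kHz, folds to fs − 10.2 kHz = 10 kHz.
Distinct values: {2.6 kHz, 3.2 kHz, 6.4 kHz, 10 kHz}.

2.6 kHz, 3.2 kHz, 6.4 kHz, 10 kHz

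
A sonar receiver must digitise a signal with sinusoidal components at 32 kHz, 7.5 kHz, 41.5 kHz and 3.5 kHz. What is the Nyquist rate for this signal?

Highest-frequency component: 41.5 kHz.
Nyquist rate = 2 × 41.5 kHz = 83 kHz.

83 kHz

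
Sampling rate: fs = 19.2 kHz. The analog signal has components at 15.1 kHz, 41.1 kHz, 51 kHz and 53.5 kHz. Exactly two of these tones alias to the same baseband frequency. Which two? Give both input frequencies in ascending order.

fs/2 = 9.6 kHz.
15.1 kHz > fs/2 = 9.6 kHz, folds to fs − 15.1 kHz = 4.1 kHz.
41.1 kHz mod fs = 2.7 kHz.
2.7 kHz ≤ fs/2 = 9.6 kHz, appears at 2.7 kHz.
51 kHz mod fs = 12.6 kHz.
12.6 kHz > fs/2 = 9.6 kHz, folds to fs − 12.6 kHz = 6.6 kHz.
53.5 kHz mod fs = 15.1 kHz.
15.1 kHz > fs/2 = 9.6 kHz, folds to fs − 15.1 kHz = 4.1 kHz.
15.1 kHz and 53.5 kHz both map to 4.1 kHz.

15.1 kHz, 53.5 kHz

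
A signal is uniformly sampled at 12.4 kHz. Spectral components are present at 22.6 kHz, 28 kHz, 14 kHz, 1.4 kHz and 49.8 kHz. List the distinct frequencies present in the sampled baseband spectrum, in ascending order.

fs/2 = 6.2 kHz.
22.6 kHz mod fs = 10.2 kHz.
10.2 kHz > fs/2 = 6.2 kHz, folds to fs − 10.2 kHz = 2.2 kHz.
28 kHz mod fs = 3.2 kHz.
3.2 kHz ≤ fs/2 = 6.2 kHz, appears at 3.2 kHz.
14 kHz mod fs = 1.6 kHz.
1.6 kHz ≤ fs/2 = 6.2 kHz, appears at 1.6 kHz.
1.4 kHz ≤ fs/2 = 6.2 kHz, passes unchanged.
49.8 kHz mod fs = 0.2 kHz.
0.2 kHz ≤ fs/2 = 6.2 kHz, appears at 0.2 kHz.
Distinct values: {0.2 kHz, 1.4 kHz, 1.6 kHz, 2.2 kHz, 3.2 kHz}.

0.2 kHz, 1.4 kHz, 1.6 kHz, 2.2 kHz, 3.2 kHz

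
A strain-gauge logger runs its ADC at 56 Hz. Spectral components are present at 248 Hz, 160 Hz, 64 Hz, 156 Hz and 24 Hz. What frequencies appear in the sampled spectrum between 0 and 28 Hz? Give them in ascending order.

8 Hz, 12 Hz, 24 Hz

fs/2 = 28 Hz.
248 Hz mod fs = 24 Hz.
24 Hz ≤ fs/2 = 28 Hz, appears at 24 Hz.
160 Hz mod fs = 48 Hz.
48 Hz > fs/2 = 28 Hz, folds to fs − 48 Hz = 8 Hz.
64 Hz mod fs = 8 Hz.
8 Hz ≤ fs/2 = 28 Hz, appears at 8 Hz.
156 Hz mod fs = 44 Hz.
44 Hz > fs/2 = 28 Hz, folds to fs − 44 Hz = 12 Hz.
24 Hz ≤ fs/2 = 28 Hz, passes unchanged.
Distinct values: {8 Hz, 12 Hz, 24 Hz}.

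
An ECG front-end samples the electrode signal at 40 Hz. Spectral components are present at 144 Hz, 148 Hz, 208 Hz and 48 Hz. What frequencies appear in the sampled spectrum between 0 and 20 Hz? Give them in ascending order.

fs/2 = 20 Hz.
144 Hz mod fs = 24 Hz.
24 Hz > fs/2 = 20 Hz, folds to fs − 24 Hz = 16 Hz.
148 Hz mod fs = 28 Hz.
28 Hz > fs/2 = 20 Hz, folds to fs − 28 Hz = 12 Hz.
208 Hz mod fs = 8 Hz.
8 Hz ≤ fs/2 = 20 Hz, appears at 8 Hz.
48 Hz mod fs = 8 Hz.
8 Hz ≤ fs/2 = 20 Hz, appears at 8 Hz.
Distinct values: {8 Hz, 12 Hz, 16 Hz}.

8 Hz, 12 Hz, 16 Hz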